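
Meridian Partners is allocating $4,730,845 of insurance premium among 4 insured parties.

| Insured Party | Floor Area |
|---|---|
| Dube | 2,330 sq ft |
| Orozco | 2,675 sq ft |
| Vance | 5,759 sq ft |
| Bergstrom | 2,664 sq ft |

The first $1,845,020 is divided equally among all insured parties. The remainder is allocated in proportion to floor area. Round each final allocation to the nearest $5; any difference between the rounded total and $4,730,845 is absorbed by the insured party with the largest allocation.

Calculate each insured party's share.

Equal tier: $1,845,020 ÷ 4 = $461,255 apiece.
Remainder $2,885,825 by floor area (total 13,428): Dube 500,742.65 → $500,745; Orozco 574,886.94 → $574,885; Vance 1,237,672.49 → $1,237,670; Bergstrom 572,522.92 → $572,525.
Totals: Dube $461,255 + $500,745 = $962,000; Orozco $461,255 + $574,885 = $1,036,140; Vance $461,255 + $1,237,670 = $1,698,925; Bergstrom $461,255 + $572,525 = $1,033,780.

Dube: $962,000; Orozco: $1,036,140; Vance: $1,698,925; Bergstrom: $1,033,780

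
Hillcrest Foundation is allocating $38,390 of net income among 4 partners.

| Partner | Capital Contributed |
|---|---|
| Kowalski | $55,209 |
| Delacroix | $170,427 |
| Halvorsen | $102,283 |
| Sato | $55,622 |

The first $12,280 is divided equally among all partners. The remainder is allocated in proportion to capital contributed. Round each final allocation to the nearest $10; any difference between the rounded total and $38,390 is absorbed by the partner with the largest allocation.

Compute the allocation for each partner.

Kowalski: $6,830 | Delacroix: $14,670 | Halvorsen: $10,030 | Sato: $6,860

$12,280 shared equally gives $3,070 per partner.
Remainder $26,110 by capital contributed (total 383,541): Kowalski 3,758.42 → $3,760; Delacroix 11,602.02 → $11,600; Halvorsen 6,963.03 → $6,960; Sato 3,786.53 → $3,790.
Totals: Kowalski $3,070 + $3,760 = $6,830; Delacroix $3,070 + $11,600 = $14,670; Halvorsen $3,070 + $6,960 = $10,030; Sato $3,070 + $3,790 = $6,860.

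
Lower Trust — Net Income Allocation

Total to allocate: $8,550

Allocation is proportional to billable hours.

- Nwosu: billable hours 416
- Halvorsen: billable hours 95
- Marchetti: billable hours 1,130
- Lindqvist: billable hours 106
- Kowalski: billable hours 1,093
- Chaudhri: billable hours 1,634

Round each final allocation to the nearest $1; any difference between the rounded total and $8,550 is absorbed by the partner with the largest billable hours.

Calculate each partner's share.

Nwosu: $795 | Halvorsen: $182 | Marchetti: $2,159 | Lindqvist: $203 | Kowalski: $2,089 | Chaudhri: $3,122

Combined billable hours = 4,474.
Proportional shares: Nwosu 416/4,474 × $8,550 = 794.99; Halvorsen 95/4,474 × $8,550 = 181.55; Marchetti 1,130/4,474 × $8,550 = 2,159.48; Lindqvist 106/4,474 × $8,550 = 202.57; Kowalski 1,093/4,474 × $8,550 = 2,088.77; Chaudhri 1,634/4,474 × $8,550 = 3,122.64.
After rounding ($1): Nwosu $795; Halvorsen $182; Marchetti $2,159; Lindqvist $203; Kowalski $2,089; Chaudhri $3,123. Sum = $8,551.
Difference $8,550 − $8,551 = −$1 applied to largest billable hours (Chaudhri): Chaudhri becomes $3,122.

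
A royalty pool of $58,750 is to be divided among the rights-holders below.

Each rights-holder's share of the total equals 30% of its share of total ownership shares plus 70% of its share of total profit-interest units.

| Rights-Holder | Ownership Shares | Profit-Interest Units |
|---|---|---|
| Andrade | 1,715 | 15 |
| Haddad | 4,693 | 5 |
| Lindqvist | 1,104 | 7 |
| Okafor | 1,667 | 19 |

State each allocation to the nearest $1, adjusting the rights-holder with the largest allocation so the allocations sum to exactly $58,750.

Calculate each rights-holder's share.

Andrade: $16,703 · Haddad: $13,481 · Lindqvist: $8,378 · Okafor: $20,188

Totals — ownership shares 9,179, profit-interest units 46.
Blended shares (30% ownership shares + 70% profit-interest units): Andrade 0.2843; Haddad 0.2295; Lindqvist 0.1426; Okafor 0.3436.
Pro-rata amounts: Andrade 16,703.37; Haddad 13,481.34; Lindqvist 8,377.99; Okafor 20,187.29.
At nearest $1: Andrade $16,703; Haddad $13,481; Lindqvist $8,378; Okafor $20,187. Sum = $58,749.
Difference $58,750 − $58,749 = +$1 applied to largest allocation (Okafor): Okafor becomes $20,188.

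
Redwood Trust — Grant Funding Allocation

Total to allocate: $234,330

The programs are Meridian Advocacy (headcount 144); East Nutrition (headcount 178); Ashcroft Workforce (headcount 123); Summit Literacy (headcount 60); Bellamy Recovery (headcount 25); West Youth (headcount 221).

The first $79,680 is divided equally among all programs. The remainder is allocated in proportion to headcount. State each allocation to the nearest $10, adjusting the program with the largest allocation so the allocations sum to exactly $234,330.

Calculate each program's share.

Meridian Advocacy: $42,930; East Nutrition: $49,930; Ashcroft Workforce: $38,610; Summit Literacy: $25,640; Bellamy Recovery: $18,430; West Youth: $58,790

Equal tier: $79,680 ÷ 6 = $13,280 apiece.
Remainder $154,650 by headcount (total 751): Meridian Advocacy 29,653.26 → $29,650; East Nutrition 36,654.73 → $36,650; Ashcroft Workforce 25,328.83 → $25,330; Summit Literacy 12,355.53 → $12,360; Bellamy Recovery 5,148.14 → $5,150; West Youth 45,509.52 → $45,510.
Totals: Meridian Advocacy $13,280 + $29,650 = $42,930; East Nutrition $13,280 + $36,650 = $49,930; Ashcroft Workforce $13,280 + $25,330 = $38,610; Summit Literacy $13,280 + $12,360 = $25,640; Bellamy Recovery $13,280 + $5,150 = $18,430; West Youth $13,280 + $45,510 = $58,790.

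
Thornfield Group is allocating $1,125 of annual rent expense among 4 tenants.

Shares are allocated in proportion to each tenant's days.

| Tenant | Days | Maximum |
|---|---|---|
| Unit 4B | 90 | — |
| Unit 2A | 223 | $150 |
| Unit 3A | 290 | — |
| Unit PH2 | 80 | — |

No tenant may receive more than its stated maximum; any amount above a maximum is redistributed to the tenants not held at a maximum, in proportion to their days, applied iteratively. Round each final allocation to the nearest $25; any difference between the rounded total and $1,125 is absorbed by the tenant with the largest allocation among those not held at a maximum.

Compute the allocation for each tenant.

Combined days = 683.
Unconstrained shares: Unit 4B 148.24; Unit 2A 367.31; Unit 3A 477.67; Unit PH2 131.77.
Capped: Unit 2A ($150); remaining pool $975 reallocated over remaining days 460.
Remaining shares: Unit 4B 190.76 → $200; Unit 3A 614.67 → $625; Unit PH2 169.57 → $175.
Rounding difference −$25 applied to Unit 3A → $600.

Unit 4B: $200 | Unit 2A: $150 | Unit 3A: $600 | Unit PH2: $175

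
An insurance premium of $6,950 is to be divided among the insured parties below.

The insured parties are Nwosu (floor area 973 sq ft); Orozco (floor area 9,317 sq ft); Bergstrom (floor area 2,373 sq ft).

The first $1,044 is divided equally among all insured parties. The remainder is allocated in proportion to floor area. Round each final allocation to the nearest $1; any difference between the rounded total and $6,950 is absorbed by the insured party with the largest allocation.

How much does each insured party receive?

Nwosu: $802 · Orozco: $4,693 · Bergstrom: $1,455

Equal tier: $1,044 ÷ 3 = $348 apiece.
Remainder $5,906 by floor area (total 12,663): Nwosu 453.81 → $454; Orozco 4,345.43 → $4,345; Bergstrom 1,106.76 → $1,107.
Totals: Nwosu $348 + $454 = $802; Orozco $348 + $4,345 = $4,693; Bergstrom $348 + $1,107 = $1,455.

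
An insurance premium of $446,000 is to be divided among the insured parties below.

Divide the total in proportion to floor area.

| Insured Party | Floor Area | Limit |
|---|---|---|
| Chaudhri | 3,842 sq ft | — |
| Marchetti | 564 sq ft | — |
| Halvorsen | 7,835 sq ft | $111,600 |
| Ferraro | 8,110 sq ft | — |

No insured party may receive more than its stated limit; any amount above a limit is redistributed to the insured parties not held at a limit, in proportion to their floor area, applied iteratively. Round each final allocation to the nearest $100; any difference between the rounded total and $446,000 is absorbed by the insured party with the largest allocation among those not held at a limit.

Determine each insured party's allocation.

Chaudhri: $102,600; Marchetti: $15,100; Halvorsen: $111,600; Ferraro: $216,700

Sum of floor area: 20,351.
Unconstrained shares: Chaudhri 84,198.91; Marchetti 12,360.28; Halvorsen 171,707.04; Ferraro 177,733.77.
Held at cap: Halvorsen ($111,600); residual $334,400 reallocated over remaining floor area 12,516.
Remaining shares: Chaudhri 102,649.79 → $102,600; Marchetti 15,068.84 → $15,100; Ferraro 216,681.37 → $216,700.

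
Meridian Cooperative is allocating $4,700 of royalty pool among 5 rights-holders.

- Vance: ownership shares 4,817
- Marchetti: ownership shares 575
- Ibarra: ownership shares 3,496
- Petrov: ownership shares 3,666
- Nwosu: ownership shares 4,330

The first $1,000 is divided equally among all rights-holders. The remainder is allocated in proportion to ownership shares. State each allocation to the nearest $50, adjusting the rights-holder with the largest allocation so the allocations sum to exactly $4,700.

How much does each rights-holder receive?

$1,000 shared equally gives $200 per rights-holder.
Remainder $3,700 by ownership shares (total 16,884): Vance 1,055.61 → $1,050; Marchetti 126.01 → $150; Ibarra 766.12 → $750; Petrov 803.38 → $800; Nwosu 948.89 → $950.
Totals: Vance $200 + $1,050 = $1,250; Marchetti $200 + $150 = $350; Ibarra $200 + $750 = $950; Petrov $200 + $800 = $1,000; Nwosu $200 + $950 = $1,150.

Vance: $1,250 · Marchetti: $350 · Ibarra: $950 · Petrov: $1,000 · Nwosu: $1,150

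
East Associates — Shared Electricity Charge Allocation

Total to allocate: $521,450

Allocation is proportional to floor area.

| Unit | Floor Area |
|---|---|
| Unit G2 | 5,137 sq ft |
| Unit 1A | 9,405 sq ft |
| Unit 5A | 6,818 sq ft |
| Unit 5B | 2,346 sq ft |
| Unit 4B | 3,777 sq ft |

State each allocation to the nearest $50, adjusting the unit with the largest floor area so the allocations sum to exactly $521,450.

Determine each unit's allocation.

Unit G2: $97,450 | Unit 1A: $178,500 | Unit 5A: $129,350 | Unit 5B: $44,500 | Unit 4B: $71,650

Total floor area = 27,483.
Proportional shares: Unit G2 5,137/27,483 × $521,450 = 97,467.11; Unit 1A 9,405/27,483 × $521,450 = 178,446.21; Unit 5A 6,818/27,483 × $521,450 = 129,361.65; Unit 5B 2,346/27,483 × $521,450 = 44,511.94; Unit 4B 3,777/27,483 × $521,450 = 71,663.09.
After rounding ($50): Unit G2 $97,450; Unit 1A $178,450; Unit 5A $129,350; Unit 5B $44,500; Unit 4B $71,650. Sum = $521,400.
Difference $521,450 − $521,400 = +$50 applied to largest floor area (Unit 1A): Unit 1A becomes $178,500.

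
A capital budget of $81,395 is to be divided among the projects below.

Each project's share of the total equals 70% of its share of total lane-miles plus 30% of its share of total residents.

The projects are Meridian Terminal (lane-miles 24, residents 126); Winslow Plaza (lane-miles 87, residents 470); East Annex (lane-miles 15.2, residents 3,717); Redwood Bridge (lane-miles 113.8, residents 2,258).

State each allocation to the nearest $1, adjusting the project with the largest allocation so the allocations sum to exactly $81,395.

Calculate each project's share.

Meridian Terminal: $6,166 | Winslow Plaza: $22,401 | East Annex: $17,421 | Redwood Bridge: $35,407

Lane-miles total 240; residents total 6,571.
Combined weights (70% lane-miles + 30% residents): Meridian Terminal 0.0758; Winslow Plaza 0.2752; East Annex 0.2140; Redwood Bridge 0.4350.
Proportional shares: Meridian Terminal 6,165.88; Winslow Plaza 22,400.55; East Annex 17,421.26; Redwood Bridge 35,407.31.
After rounding ($1): Meridian Terminal $6,166; Winslow Plaza $22,401; East Annex $17,421; Redwood Bridge $35,407. Sum = $81,395.
Sum already equals the total — no adjustment.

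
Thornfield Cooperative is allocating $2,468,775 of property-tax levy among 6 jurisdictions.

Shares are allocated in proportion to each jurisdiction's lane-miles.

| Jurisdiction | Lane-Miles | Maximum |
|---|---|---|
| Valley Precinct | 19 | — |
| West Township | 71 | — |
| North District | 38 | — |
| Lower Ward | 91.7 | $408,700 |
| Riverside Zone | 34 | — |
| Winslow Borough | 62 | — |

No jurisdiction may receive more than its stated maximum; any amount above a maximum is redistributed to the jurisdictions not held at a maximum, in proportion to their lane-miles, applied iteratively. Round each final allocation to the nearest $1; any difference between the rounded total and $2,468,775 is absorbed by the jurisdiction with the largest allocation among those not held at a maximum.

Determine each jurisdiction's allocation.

Valley Precinct: $174,739 · West Township: $652,970 · North District: $349,477 · Lower Ward: $408,700 · Riverside Zone: $312,690 · Winslow Borough: $570,199

Total lane-miles = 315.7.
Pro-rata shares before constraints: Valley Precinct 148,580.06; West Township 555,220.22; North District 297,160.12; Lower Ward 717,094.29; Riverside Zone 265,880.11; Winslow Borough 484,840.20.
Cap binds for Lower Ward ($408,700); residual $2,060,075 reallocated over remaining lane-miles 224.
Remaining shares: Valley Precinct 174,738.504 → $174,739; West Township 652,970.20 → $652,970; North District 349,477.01 → $349,477; Riverside Zone 312,689.96 → $312,690; Winslow Borough 570,199.33 → $570,199.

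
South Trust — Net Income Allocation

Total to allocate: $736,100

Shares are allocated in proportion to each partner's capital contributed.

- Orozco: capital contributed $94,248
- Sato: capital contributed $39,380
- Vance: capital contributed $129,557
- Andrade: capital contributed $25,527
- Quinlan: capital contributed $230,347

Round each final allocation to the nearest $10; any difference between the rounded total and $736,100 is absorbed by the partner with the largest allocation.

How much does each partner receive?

Orozco: $133,660; Sato: $55,850; Vance: $183,730; Andrade: $36,200; Quinlan: $326,660

Sum of capital contributed: 519,059.
Pro-rata amounts: Orozco 94,248/519,059 × $736,100 = 133,657.16; Sato 39,380/519,059 × $736,100 = 55,846.48; Vance 129,557/519,059 × $736,100 = 183,730.38; Andrade 25,527/519,059 × $736,100 = 36,200.94; Quinlan 230,347/519,059 × $736,100 = 326,665.04.
Rounded to nearest $10: Orozco $133,660; Sato $55,850; Vance $183,730; Andrade $36,200; Quinlan $326,670. Sum = $736,110.
Difference $736,100 − $736,110 = −$10 applied to largest allocation (Quinlan): Quinlan becomes $326,660.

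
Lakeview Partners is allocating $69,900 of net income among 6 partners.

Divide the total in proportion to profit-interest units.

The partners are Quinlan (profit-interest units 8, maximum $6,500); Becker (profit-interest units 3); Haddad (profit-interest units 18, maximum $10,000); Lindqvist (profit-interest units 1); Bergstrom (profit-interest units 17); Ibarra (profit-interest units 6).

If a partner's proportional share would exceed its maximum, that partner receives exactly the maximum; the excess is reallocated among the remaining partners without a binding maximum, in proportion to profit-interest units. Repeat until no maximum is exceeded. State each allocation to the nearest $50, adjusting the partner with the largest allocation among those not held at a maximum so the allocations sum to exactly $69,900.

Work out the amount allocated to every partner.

Quinlan: $6,500; Becker: $5,950; Haddad: $10,000; Lindqvist: $2,000; Bergstrom: $33,600; Ibarra: $11,850

Sum of profit-interest units: 53.
Proportional shares (ignoring caps): Quinlan 10,550.94; Becker 3,956.60; Haddad 23,739.62; Lindqvist 1,318.87; Bergstrom 22,420.75; Ibarra 7,913.21.
Capped: Quinlan ($6,500), Haddad ($10,000); remaining pool $53,400 reallocated over remaining profit-interest units 27.
Redistributed shares: Becker 5,933.33 → $5,950; Lindqvist 1,977.78 → $2,000; Bergstrom 33,622.22 → $33,600; Ibarra 11,866.67 → $11,850.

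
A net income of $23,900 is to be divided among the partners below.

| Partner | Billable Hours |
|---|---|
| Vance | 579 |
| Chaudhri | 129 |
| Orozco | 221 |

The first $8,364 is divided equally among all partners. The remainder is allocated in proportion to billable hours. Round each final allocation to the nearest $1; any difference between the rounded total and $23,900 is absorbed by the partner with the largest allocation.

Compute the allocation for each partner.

$8,364 shared equally gives $2,788 per partner.
Remainder $15,536 by billable hours (total 929): Vance 9,682.82 → $9,683; Chaudhri 2,157.31 → $2,157; Orozco 3,695.86 → $3,696.
Totals: Vance $2,788 + $9,683 = $12,471; Chaudhri $2,788 + $2,157 = $4,945; Orozco $2,788 + $3,696 = $6,484.

Vance: $12,471 | Chaudhri: $4,945 | Orozco: $6,484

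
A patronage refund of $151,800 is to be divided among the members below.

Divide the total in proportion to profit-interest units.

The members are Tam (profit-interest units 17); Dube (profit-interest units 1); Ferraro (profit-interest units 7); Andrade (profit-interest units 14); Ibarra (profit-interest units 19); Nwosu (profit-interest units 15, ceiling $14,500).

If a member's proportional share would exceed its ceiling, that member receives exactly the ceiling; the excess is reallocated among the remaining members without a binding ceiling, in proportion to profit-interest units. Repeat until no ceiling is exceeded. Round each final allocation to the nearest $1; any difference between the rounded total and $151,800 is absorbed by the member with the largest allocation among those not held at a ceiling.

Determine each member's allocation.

Tam: $40,243 | Dube: $2,367 | Ferraro: $16,571 | Andrade: $33,141 | Ibarra: $44,978 | Nwosu: $14,500

Combined profit-interest units = 73.
Unconstrained shares: Tam 35,350.68; Dube 2,079.45; Ferraro 14,556.16; Andrade 29,112.33; Ibarra 39,509.59; Nwosu 31,191.78.
Cap binds for Nwosu ($14,500); balance $137,300 reallocated over remaining profit-interest units 58.
Shares after redistribution: Tam 40,243.10 → $40,243; Dube 2,367.24 → $2,367; Ferraro 16,570.69 → $16,571; Andrade 33,141.38 → $33,141; Ibarra 44,977.59 → $44,978.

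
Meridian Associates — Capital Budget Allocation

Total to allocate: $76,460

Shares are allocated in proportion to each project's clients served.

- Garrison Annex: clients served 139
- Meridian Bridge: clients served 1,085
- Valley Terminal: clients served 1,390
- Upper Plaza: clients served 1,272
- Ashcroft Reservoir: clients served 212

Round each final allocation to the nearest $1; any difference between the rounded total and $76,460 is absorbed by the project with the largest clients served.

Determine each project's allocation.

Clients served total: 4,098.
Pro-rata amounts: Garrison Annex 139/4,098 × $76,460 = 2,593.45; Meridian Bridge 1,085/4,098 × $76,460 = 20,243.80; Valley Terminal 1,390/4,098 × $76,460 = 25,934.46; Upper Plaza 1,272/4,098 × $76,460 = 23,732.83; Ashcroft Reservoir 212/4,098 × $76,460 = 3,955.47.
Rounded to nearest $1: Garrison Annex $2,593; Meridian Bridge $20,244; Valley Terminal $25,934; Upper Plaza $23,733; Ashcroft Reservoir $3,955. Sum = $76,459.
Difference $76,460 − $76,459 = +$1 applied to largest clients served (Valley Terminal): Valley Terminal becomes $25,935.

Garrison Annex: $2,593 | Meridian Bridge: $20,244 | Valley Terminal: $25,935 | Upper Plaza: $23,733 | Ashcroft Reservoir: $3,955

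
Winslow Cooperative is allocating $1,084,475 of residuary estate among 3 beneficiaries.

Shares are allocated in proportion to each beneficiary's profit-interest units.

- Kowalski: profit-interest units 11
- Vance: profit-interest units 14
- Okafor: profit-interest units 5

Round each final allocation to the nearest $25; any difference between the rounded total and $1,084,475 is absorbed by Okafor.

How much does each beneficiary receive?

Kowalski: $397,650 · Vance: $506,100 · Okafor: $180,725

Total profit-interest units = 30.
Unrounded shares: Kowalski 11/30 × $1,084,475 = 397,640.83; Vance 14/30 × $1,084,475 = 506,088.33; Okafor 5/30 × $1,084,475 = 180,745.83.
Rounded to nearest $25: Kowalski $397,650; Vance $506,100; Okafor $180,750. Sum = $1,084,500.
Difference $1,084,475 − $1,084,500 = −$25 applied to Okafor: Okafor becomes $180,725.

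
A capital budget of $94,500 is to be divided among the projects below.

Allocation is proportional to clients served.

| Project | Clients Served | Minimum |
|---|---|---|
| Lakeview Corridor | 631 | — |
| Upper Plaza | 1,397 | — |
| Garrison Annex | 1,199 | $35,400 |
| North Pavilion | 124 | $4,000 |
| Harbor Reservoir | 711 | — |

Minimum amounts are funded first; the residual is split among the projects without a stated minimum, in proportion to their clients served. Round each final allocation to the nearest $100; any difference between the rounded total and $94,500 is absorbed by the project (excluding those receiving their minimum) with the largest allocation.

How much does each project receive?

Guaranteed amounts: Garrison Annex $35,400; North Pavilion $4,000. Residual $55,100.
Residual split over remaining clients served 2,739: Lakeview Corridor 12,693.72 → $12,700; Upper Plaza 28,103.21 → $28,100; Harbor Reservoir 14,303.07 → $14,300.

Lakeview Corridor: $12,700; Upper Plaza: $28,100; Garrison Annex: $35,400; North Pavilion: $4,000; Harbor Reservoir: $14,300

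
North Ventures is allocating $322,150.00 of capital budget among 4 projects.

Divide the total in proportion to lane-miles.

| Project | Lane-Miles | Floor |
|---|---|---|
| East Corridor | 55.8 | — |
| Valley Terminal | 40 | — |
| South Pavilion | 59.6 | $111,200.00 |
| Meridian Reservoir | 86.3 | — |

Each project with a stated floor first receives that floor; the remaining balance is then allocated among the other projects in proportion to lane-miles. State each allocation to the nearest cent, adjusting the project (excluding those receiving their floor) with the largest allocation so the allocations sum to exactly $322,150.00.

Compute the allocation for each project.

East Corridor: $64,640.36; Valley Terminal: $46,337.18; South Pavilion: $111,200.00; Meridian Reservoir: $99,972.46

Fund the minimums — South Pavilion $111,200.00. Balance $210,950.00.
Balance split over remaining lane-miles 182.1: East Corridor 64,640.3624 → $64,640.36; Valley Terminal 46,337.1774 → $46,337.18; Meridian Reservoir 99,972.4602 → $99,972.46.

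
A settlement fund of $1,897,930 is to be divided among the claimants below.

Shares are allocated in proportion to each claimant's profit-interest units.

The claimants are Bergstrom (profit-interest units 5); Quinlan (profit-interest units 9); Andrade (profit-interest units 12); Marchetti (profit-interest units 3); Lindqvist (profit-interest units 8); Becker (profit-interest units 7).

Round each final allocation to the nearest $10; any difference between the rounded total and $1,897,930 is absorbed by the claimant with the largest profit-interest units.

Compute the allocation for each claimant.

Bergstrom: $215,670; Quinlan: $388,210; Andrade: $517,630; Marchetti: $129,400; Lindqvist: $345,080; Becker: $301,940

Total profit-interest units = 44.
Raw shares: Bergstrom 5/44 × $1,897,930 = 215,673.86; Quinlan 9/44 × $1,897,930 = 388,212.95; Andrade 12/44 × $1,897,930 = 517,617.27; Marchetti 3/44 × $1,897,930 = 129,404.32; Lindqvist 8/44 × $1,897,930 = 345,078.18; Becker 7/44 × $1,897,930 = 301,943.41.
After rounding ($10): Bergstrom $215,670; Quinlan $388,210; Andrade $517,620; Marchetti $129,400; Lindqvist $345,080; Becker $301,940. Sum = $1,897,920.
Difference $1,897,930 − $1,897,920 = +$10 applied to largest profit-interest units (Andrade): Andrade becomes $517,630.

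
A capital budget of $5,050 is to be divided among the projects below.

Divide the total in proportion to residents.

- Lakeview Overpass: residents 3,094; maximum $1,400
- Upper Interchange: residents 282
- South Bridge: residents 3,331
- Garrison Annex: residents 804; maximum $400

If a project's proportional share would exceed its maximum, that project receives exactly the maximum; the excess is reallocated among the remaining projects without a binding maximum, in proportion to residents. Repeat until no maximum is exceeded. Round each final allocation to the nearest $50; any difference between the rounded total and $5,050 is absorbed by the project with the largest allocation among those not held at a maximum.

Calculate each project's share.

Lakeview Overpass: $1,400 · Upper Interchange: $250 · South Bridge: $3,000 · Garrison Annex: $400

Sum of residents: 7,511.
Pro-rata shares before constraints: Lakeview Overpass 2,080.24; Upper Interchange 189.60; South Bridge 2,239.59; Garrison Annex 540.57.
Capped: Lakeview Overpass ($1,400), Garrison Annex ($400); balance $3,250 reallocated over remaining residents 3,613.
Shares after redistribution: Upper Interchange 253.67 → $250; South Bridge 2,996.33 → $3,000.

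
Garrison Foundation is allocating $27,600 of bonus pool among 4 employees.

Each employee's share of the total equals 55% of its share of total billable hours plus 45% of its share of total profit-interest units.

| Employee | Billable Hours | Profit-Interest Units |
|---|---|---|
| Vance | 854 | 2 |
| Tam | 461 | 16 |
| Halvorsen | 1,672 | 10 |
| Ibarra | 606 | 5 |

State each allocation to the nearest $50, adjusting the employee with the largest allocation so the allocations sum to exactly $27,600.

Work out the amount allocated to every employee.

Vance: $4,350 | Tam: $7,950 | Halvorsen: $10,850 | Ibarra: $4,450

Billable hours total 3,593; profit-interest units total 33.
Combined weights (55% billable hours + 45% profit-interest units): Vance 0.1580; Tam 0.2887; Halvorsen 0.3923; Ibarra 0.1609.
Unrounded shares: Vance 4,360.78; Tam 7,969.49; Halvorsen 10,827.64; Ibarra 4,442.10.
At nearest $50: Vance $4,350; Tam $7,950; Halvorsen $10,850; Ibarra $4,450. Sum = $27,600.
Rounded total matches; no reconciliation needed.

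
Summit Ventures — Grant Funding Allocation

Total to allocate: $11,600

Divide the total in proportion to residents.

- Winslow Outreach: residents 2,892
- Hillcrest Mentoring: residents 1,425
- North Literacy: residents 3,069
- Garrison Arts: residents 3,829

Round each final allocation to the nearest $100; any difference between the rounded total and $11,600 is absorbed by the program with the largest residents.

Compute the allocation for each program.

Winslow Outreach: $3,000 | Hillcrest Mentoring: $1,500 | North Literacy: $3,200 | Garrison Arts: $3,900

Residents total: 11,215.
Raw shares: Winslow Outreach 2,892/11,215 × $11,600 = 2,991.28; Hillcrest Mentoring 1,425/11,215 × $11,600 = 1,473.92; North Literacy 3,069/11,215 × $11,600 = 3,174.36; Garrison Arts 3,829/11,215 × $11,600 = 3,960.45.
Rounded to nearest $100: Winslow Outreach $3,000; Hillcrest Mentoring $1,500; North Literacy $3,200; Garrison Arts $4,000. Sum = $11,700.
Difference $11,600 − $11,700 = −$100 applied to largest residents (Garrison Arts): Garrison Arts becomes $3,900.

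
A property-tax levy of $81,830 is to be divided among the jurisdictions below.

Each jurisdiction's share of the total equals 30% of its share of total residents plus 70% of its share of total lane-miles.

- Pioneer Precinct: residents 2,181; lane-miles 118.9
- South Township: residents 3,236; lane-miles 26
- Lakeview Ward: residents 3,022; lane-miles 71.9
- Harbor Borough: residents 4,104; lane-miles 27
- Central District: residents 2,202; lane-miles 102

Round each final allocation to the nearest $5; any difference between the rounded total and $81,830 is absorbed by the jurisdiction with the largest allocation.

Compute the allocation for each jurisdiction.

Pioneer Precinct: $23,330; South Township: $9,695; Lakeview Ward: $16,940; Harbor Borough: $11,305; Central District: $20,560

Residents total 14,745; lane-miles total 345.8.
Combined weights (30% residents + 70% lane-miles): Pioneer Precinct 0.2851; South Township 0.1185; Lakeview Ward 0.2070; Harbor Borough 0.1382; Central District 0.2513.
Proportional shares: Pioneer Precinct 23,326.67; South Township 9,694.47; Lakeview Ward 16,941.41; Harbor Borough 11,305.25; Central District 20,562.19.
At nearest $5: Pioneer Precinct $23,325; South Township $9,695; Lakeview Ward $16,940; Harbor Borough $11,305; Central District $20,560. Sum = $81,825.
Difference $81,830 − $81,825 = +$5 applied to largest allocation (Pioneer Precinct): Pioneer Precinct becomes $23,330.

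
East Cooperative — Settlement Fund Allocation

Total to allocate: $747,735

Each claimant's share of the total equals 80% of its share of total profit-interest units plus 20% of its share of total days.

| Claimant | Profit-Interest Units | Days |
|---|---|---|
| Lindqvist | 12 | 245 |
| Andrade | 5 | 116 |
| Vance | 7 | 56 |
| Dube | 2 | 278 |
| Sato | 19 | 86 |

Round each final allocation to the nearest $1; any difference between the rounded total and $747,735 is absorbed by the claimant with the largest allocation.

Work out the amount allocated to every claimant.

Lindqvist: $206,430; Andrade: $88,677; Vance: $103,774; Dube: $79,818; Sato: $269,036

Totals — profit-interest units 45, days 781.
Blended shares (80% profit-interest units + 20% days): Lindqvist 0.2761; Andrade 0.1186; Vance 0.1388; Dube 0.1067; Sato 0.3598.
Pro-rata amounts: Lindqvist 206,429.75; Andrade 88,677.18; Vance 103,774.43; Dube 79,817.97; Sato 269,035.67.
Rounded to nearest $1: Lindqvist $206,430; Andrade $88,677; Vance $103,774; Dube $79,818; Sato $269,036. Sum = $747,735.
Rounded total matches; no reconciliation needed.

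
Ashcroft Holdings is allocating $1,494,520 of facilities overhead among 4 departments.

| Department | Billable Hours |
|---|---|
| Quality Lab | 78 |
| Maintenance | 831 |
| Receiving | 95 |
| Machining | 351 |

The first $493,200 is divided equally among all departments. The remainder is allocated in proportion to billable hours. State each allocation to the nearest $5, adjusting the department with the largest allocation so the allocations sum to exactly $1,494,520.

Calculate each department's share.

$493,200 shared equally gives $123,300 per department.
Remainder $1,001,320 by billable hours (total 1,355): Quality Lab 57,640.56 → $57,640; Maintenance 614,093.67 → $614,095; Receiving 70,203.25 → $70,205; Machining 259,382.52 → $259,385.
Rounding difference −$5 on remainder applied to Maintenance.
Totals: Quality Lab $123,300 + $57,640 = $180,940; Maintenance $123,300 + $614,090 = $737,390; Receiving $123,300 + $70,205 = $193,505; Machining $123,300 + $259,385 = $382,685.

Quality Lab: $180,940 | Maintenance: $737,390 | Receiving: $193,505 | Machining: $382,685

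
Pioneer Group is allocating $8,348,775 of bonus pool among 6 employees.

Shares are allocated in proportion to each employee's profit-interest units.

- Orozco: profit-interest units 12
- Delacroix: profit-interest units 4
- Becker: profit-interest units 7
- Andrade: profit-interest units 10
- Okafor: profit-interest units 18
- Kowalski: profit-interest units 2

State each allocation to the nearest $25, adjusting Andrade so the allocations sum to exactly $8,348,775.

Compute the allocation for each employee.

Orozco: $1,890,300 · Delacroix: $630,100 · Becker: $1,102,675 · Andrade: $1,575,225 · Okafor: $2,835,425 · Kowalski: $315,050

Total profit-interest units = 53.
Proportional shares: Orozco 12/53 × $8,348,775 = 1,890,288.68; Delacroix 4/53 × $8,348,775 = 630,096.23; Becker 7/53 × $8,348,775 = 1,102,668.40; Andrade 10/53 × $8,348,775 = 1,575,240.57; Okafor 18/53 × $8,348,775 = 2,835,433.02; Kowalski 2/53 × $8,348,775 = 315,048.11.
After rounding ($25): Orozco $1,890,300; Delacroix $630,100; Becker $1,102,675; Andrade $1,575,250; Okafor $2,835,425; Kowalski $315,050. Sum = $8,348,800.
Difference $8,348,775 − $8,348,800 = −$25 applied to Andrade: Andrade becomes $1,575,225.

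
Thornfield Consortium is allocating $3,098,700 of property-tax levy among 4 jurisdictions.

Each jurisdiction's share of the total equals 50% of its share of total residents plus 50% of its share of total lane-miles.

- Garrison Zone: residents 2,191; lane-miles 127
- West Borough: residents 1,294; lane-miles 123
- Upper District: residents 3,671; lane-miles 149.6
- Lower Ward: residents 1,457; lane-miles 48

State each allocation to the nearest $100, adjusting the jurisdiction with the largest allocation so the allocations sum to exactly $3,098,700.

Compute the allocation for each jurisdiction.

Garrison Zone: $833,700 · West Borough: $658,500 · Upper District: $1,178,300 · Lower Ward: $428,200

Residents total 8,613; lane-miles total 447.6.
Blended shares (50% residents + 50% lane-miles): Garrison Zone 0.2691; West Borough 0.2125; Upper District 0.3802; Lower Ward 0.1382.
Raw shares: Garrison Zone 833,733.72; West Borough 658,530.98; Upper District 1,178,192.63; Lower Ward 428,242.66.
After rounding ($100): Garrison Zone $833,700; West Borough $658,500; Upper District $1,178,200; Lower Ward $428,200. Sum = $3,098,600.
Difference $3,098,700 − $3,098,600 = +$100 applied to largest allocation (Upper District): Upper District becomes $1,178,300.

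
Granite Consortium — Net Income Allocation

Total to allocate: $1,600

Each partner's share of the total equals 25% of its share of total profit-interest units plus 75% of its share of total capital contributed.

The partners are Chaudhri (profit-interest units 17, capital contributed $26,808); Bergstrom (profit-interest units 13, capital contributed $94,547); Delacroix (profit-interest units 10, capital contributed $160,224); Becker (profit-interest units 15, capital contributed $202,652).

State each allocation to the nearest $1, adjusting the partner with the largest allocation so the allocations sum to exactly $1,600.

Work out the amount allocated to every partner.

Totals — profit-interest units 55, capital contributed 484,231.
Composite weights (25% profit-interest units + 75% capital contributed): Chaudhri 0.1188; Bergstrom 0.2055; Delacroix 0.2936; Becker 0.3821.
Proportional shares: Chaudhri 190.07; Bergstrom 328.85; Delacroix 469.79; Becker 611.29.
At nearest $1: Chaudhri $190; Bergstrom $329; Delacroix $470; Becker $611. Sum = $1,600.
Rounded total matches; no reconciliation needed.

Chaudhri: $190; Bergstrom: $329; Delacroix: $470; Becker: $611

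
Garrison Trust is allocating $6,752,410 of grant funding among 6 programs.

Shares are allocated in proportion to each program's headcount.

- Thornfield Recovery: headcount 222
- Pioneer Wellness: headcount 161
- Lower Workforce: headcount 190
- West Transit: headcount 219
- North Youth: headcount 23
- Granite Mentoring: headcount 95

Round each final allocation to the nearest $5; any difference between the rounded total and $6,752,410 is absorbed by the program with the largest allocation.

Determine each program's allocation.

Total headcount = 910.
Pro-rata amounts: Thornfield Recovery 222/910 × $6,752,410 = 1,647,291.23; Pioneer Wellness 161/910 × $6,752,410 = 1,194,657.15; Lower Workforce 190/910 × $6,752,410 = 1,409,843.85; West Transit 219/910 × $6,752,410 = 1,625,030.54; North Youth 23/910 × $6,752,410 = 170,665.31; Granite Mentoring 95/910 × $6,752,410 = 704,921.92.
Rounded to nearest $5: Thornfield Recovery $1,647,290; Pioneer Wellness $1,194,655; Lower Workforce $1,409,845; West Transit $1,625,030; North Youth $170,665; Granite Mentoring $704,920. Sum = $6,752,405.
Difference $6,752,410 − $6,752,405 = +$5 applied to largest allocation (Thornfield Recovery): Thornfield Recovery becomes $1,647,295.

Thornfield Recovery: $1,647,295 · Pioneer Wellness: $1,194,655 · Lower Workforce: $1,409,845 · West Transit: $1,625,030 · North Youth: $170,665 · Granite Mentoring: $704,920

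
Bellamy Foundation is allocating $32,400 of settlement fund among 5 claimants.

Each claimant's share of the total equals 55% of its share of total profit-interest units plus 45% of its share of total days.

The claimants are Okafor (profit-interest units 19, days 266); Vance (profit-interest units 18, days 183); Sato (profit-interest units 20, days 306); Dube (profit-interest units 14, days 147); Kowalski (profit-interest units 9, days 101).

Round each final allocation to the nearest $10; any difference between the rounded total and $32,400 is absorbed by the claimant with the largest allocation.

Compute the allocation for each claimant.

Okafor: $8,100 · Vance: $6,670 · Sato: $8,900 · Dube: $5,260 · Kowalski: $3,470

Totals — profit-interest units 80, days 1,003.
Composite weights (55% profit-interest units + 45% days): Okafor 0.2500; Vance 0.2059; Sato 0.2748; Dube 0.1622; Kowalski 0.1072.
Raw shares: Okafor 8,098.93; Vance 6,669.66; Sato 8,903.14; Dube 5,255.35; Kowalski 3,472.93.
At nearest $10: Okafor $8,100; Vance $6,670; Sato $8,900; Dube $5,260; Kowalski $3,470. Sum = $32,400.
No rounding difference to absorb.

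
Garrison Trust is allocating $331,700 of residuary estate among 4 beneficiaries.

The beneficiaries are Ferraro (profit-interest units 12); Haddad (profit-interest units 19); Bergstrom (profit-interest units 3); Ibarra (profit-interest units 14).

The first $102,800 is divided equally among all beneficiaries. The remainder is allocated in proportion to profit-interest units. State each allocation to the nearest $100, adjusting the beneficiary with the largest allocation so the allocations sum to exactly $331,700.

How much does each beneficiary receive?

Ferraro: $82,900 · Haddad: $116,300 · Bergstrom: $40,000 · Ibarra: $92,500

$102,800 shared equally gives $25,700 per beneficiary.
Remainder $228,900 by profit-interest units (total 48): Ferraro 57,225.00 → $57,200; Haddad 90,606.25 → $90,600; Bergstrom 14,306.25 → $14,300; Ibarra 66,762.50 → $66,800.
Totals: Ferraro $25,700 + $57,200 = $82,900; Haddad $25,700 + $90,600 = $116,300; Bergstrom $25,700 + $14,300 = $40,000; Ibarra $25,700 + $66,800 = $92,500.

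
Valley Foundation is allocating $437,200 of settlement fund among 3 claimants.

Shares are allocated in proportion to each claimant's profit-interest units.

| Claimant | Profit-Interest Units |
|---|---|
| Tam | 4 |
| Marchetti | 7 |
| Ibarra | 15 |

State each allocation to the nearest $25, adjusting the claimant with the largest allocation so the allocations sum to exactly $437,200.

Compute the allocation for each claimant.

Combined profit-interest units = 26.
Raw shares: Tam 4/26 × $437,200 = 67,261.54; Marchetti 7/26 × $437,200 = 117,707.69; Ibarra 15/26 × $437,200 = 252,230.77.
Rounded to nearest $25: Tam $67,250; Marchetti $117,700; Ibarra $252,225. Sum = $437,175.
Difference $437,200 − $437,175 = +$25 applied to largest allocation (Ibarra): Ibarra becomes $252,250.

Tam: $67,250 · Marchetti: $117,700 · Ibarra: $252,250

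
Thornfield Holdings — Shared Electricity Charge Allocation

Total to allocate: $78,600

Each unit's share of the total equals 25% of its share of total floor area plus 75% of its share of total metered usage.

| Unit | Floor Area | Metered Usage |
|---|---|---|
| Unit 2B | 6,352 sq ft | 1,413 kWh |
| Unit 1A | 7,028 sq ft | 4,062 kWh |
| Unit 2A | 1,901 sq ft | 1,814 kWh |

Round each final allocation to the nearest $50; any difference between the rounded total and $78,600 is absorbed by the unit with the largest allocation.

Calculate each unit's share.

Unit 2B: $19,600 | Unit 1A: $41,900 | Unit 2A: $17,100

Totals — floor area 15,281, metered usage 7,289.
Composite weights (25% floor area + 75% metered usage): Unit 2B 0.2493; Unit 1A 0.5329; Unit 2A 0.2178.
Unrounded shares: Unit 2B 19,595.78; Unit 1A 41,888.92; Unit 2A 17,115.29.
After rounding ($50): Unit 2B $19,600; Unit 1A $41,900; Unit 2A $17,100. Sum = $78,600.
No rounding difference to absorb.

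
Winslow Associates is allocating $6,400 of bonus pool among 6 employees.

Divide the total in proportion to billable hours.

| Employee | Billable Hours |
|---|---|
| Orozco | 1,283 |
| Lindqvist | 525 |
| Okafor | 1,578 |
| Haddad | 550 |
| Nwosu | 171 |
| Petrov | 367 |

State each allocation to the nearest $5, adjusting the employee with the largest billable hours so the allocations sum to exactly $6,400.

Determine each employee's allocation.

Orozco: $1,835 · Lindqvist: $750 · Okafor: $2,260 · Haddad: $785 · Nwosu: $245 · Petrov: $525

Sum of billable hours: 4,474.
Raw shares: Orozco 1,283/4,474 × $6,400 = 1,835.32; Lindqvist 525/4,474 × $6,400 = 751.01; Okafor 1,578/4,474 × $6,400 = 2,257.31; Haddad 550/4,474 × $6,400 = 786.77; Nwosu 171/4,474 × $6,400 = 244.61; Petrov 367/4,474 × $6,400 = 524.99.
After rounding ($5): Orozco $1,835; Lindqvist $750; Okafor $2,255; Haddad $785; Nwosu $245; Petrov $525. Sum = $6,395.
Difference $6,400 − $6,395 = +$5 applied to largest billable hours (Okafor): Okafor becomes $2,260.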